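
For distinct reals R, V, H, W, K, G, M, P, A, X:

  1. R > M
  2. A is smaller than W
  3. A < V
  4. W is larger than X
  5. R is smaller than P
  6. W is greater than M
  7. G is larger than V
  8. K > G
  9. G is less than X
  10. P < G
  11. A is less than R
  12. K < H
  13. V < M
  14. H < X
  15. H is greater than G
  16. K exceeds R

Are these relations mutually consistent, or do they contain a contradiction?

consistent

The single ordering A < V < M < R < P < G < K < H < X < W satisfies every listed relation, so no contradiction arises.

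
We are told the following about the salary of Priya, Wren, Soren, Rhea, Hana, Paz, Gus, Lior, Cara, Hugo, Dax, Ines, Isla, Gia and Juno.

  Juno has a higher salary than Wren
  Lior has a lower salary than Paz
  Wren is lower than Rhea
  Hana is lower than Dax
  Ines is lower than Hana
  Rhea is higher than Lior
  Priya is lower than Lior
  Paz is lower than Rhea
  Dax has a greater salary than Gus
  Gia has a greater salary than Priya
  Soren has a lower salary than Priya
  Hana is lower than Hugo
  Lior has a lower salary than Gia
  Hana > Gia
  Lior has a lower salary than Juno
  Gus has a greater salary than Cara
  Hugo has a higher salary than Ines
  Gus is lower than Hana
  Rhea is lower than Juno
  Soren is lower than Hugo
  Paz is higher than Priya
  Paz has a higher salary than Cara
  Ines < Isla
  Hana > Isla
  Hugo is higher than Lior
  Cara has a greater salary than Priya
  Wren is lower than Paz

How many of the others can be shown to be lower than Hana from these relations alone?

Directly below Hana: Gia, Ines, Gus, Isla.
One step further: Priya, Lior, Cara (7 so far).
One step further: Soren (8 so far).
Nothing else is reachable below Hana; 8 in all.

8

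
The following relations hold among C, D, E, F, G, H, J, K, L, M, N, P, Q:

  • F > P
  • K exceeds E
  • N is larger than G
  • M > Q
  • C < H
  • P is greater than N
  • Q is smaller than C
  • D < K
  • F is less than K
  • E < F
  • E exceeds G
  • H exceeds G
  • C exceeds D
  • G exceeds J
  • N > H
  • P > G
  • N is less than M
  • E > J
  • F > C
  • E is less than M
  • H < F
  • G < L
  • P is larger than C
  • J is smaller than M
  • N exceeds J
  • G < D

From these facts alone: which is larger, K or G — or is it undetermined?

Link the given pairs in sequence: G < D; D < C; C < H; H < N; N < P; P < F; F < K.
Together: G < D < C < H < N < P < F < K.
So K is larger.

K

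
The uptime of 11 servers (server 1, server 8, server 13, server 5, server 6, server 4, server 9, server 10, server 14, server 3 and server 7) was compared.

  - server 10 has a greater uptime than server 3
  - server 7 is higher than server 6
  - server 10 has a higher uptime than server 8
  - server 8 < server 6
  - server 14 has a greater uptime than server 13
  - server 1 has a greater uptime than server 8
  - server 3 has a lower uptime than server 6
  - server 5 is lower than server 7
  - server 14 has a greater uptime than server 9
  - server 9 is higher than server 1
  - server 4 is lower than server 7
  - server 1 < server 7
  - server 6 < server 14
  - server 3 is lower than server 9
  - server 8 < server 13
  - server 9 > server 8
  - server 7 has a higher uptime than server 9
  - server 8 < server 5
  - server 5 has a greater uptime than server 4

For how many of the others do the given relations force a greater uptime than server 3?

5

The elements the relations force above server 3 are server 9, server 10, server 6, server 7, server 14 — no chain reaches any other.
That is 5.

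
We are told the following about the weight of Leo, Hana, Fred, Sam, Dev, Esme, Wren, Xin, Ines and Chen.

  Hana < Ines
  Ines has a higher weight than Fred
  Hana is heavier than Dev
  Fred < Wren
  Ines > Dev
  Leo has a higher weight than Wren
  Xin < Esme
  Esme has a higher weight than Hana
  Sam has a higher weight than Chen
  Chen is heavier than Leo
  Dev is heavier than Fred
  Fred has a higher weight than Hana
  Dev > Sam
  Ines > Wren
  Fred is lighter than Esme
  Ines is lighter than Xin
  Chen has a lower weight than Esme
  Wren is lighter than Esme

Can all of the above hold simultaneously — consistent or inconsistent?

inconsistent

Chaining the given relations yields Fred < Wren < Leo < Chen < Sam < Dev < Hana, so Fred < Hana. But one relation states Hana < Fred. These cannot both hold.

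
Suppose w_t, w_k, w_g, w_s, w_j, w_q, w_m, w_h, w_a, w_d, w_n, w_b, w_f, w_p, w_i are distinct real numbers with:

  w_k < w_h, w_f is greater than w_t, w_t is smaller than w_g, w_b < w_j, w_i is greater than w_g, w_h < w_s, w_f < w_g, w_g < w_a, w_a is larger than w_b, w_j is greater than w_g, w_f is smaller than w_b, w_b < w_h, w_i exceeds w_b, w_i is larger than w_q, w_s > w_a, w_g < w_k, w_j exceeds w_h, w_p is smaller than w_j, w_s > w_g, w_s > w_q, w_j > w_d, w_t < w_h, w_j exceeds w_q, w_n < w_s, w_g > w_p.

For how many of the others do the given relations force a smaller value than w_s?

From w_s the given relations immediately reach w_g, w_h, w_n, w_a, w_q.
From those, w_t, w_f, w_b, w_p, w_k — 10 in total.
No other element is forced below w_s by the given relations, so the count is 10.

10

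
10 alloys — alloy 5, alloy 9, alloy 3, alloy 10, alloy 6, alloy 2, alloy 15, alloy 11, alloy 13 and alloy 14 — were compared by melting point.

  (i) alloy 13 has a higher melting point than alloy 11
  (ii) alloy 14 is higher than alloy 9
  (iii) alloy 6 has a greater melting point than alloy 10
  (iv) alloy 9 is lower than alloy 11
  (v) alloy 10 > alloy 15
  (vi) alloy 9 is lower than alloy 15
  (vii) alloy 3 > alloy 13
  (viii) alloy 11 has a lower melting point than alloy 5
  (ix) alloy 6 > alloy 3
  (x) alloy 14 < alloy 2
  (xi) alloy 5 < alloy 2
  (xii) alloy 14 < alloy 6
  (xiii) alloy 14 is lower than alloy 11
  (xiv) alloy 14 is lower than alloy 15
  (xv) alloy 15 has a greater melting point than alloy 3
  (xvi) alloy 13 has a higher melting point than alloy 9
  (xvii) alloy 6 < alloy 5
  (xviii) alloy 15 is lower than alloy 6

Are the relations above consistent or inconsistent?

The single ordering alloy 9 < alloy 14 < alloy 11 < alloy 13 < alloy 3 < alloy 15 < alloy 10 < alloy 6 < alloy 5 < alloy 2 satisfies every listed relation, so no contradiction arises.

consistent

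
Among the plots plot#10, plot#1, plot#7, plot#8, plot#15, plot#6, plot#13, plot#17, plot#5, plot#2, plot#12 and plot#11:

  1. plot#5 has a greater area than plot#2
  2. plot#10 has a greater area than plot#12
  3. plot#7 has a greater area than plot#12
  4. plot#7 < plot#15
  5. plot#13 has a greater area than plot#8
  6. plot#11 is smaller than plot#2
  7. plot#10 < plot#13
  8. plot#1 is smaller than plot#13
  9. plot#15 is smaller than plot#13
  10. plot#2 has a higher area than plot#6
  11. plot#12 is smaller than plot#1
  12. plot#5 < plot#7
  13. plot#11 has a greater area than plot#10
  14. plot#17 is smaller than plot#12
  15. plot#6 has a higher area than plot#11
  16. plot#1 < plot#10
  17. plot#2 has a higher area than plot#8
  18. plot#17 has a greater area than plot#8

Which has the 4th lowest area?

The consecutive relations fix a unique order: plot#8 < plot#17 < plot#12 < plot#1 < plot#10 < plot#11 < plot#6 < plot#2 < plot#5 < plot#7 < plot#15 < plot#13.
Counting 4 from the smallest end gives plot#1.

plot#1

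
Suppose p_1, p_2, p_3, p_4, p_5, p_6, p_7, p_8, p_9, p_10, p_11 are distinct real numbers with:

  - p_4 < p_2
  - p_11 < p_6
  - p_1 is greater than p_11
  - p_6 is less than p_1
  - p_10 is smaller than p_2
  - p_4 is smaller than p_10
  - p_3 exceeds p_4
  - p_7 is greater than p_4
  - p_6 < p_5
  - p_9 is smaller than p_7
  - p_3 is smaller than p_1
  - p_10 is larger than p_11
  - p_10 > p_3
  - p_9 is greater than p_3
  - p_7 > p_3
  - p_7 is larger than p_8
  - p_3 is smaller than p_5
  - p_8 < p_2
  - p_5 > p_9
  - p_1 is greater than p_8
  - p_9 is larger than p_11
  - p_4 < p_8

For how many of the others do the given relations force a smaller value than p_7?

5

The elements the relations force below p_7 are p_4, p_3, p_11, p_8, p_9 — no chain reaches any other.
That is 5.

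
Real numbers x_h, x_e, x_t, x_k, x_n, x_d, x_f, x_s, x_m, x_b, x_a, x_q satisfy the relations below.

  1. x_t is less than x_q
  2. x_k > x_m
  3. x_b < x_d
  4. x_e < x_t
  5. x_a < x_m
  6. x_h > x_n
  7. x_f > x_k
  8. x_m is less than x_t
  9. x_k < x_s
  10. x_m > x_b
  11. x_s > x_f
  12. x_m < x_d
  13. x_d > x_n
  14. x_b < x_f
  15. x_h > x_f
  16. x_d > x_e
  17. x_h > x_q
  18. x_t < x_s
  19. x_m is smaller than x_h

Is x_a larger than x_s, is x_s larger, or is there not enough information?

x_s

x_a < x_m and x_m < x_k give x_a < x_k.
With x_k < x_f: x_a < x_m < x_k < x_f.
Then x_f < x_s extends the chain to x_s.
So x_s is larger.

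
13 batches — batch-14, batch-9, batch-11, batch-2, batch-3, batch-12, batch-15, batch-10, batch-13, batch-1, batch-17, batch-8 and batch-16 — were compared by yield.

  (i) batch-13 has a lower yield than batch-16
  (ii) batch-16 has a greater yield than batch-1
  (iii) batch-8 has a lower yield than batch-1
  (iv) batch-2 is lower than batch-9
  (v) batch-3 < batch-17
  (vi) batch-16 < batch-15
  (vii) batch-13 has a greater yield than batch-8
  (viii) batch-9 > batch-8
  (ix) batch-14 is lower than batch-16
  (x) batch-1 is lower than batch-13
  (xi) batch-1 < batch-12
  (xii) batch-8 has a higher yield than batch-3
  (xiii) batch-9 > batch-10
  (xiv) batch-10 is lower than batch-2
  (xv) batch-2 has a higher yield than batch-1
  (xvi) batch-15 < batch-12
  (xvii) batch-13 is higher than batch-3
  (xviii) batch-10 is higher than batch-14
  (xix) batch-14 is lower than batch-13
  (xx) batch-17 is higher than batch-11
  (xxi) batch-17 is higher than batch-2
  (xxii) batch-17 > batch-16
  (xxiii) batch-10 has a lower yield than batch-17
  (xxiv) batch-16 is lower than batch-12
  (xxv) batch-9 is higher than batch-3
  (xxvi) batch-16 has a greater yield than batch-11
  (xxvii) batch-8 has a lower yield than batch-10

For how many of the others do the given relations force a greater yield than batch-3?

10

From batch-3 the given relations immediately reach batch-8, batch-13, batch-9, batch-17.
From those, batch-1, batch-10, batch-16 — 7 in total.
From those, batch-15, batch-2, batch-12 — 10 in total.
Nothing else is reachable above batch-3; 10 in all.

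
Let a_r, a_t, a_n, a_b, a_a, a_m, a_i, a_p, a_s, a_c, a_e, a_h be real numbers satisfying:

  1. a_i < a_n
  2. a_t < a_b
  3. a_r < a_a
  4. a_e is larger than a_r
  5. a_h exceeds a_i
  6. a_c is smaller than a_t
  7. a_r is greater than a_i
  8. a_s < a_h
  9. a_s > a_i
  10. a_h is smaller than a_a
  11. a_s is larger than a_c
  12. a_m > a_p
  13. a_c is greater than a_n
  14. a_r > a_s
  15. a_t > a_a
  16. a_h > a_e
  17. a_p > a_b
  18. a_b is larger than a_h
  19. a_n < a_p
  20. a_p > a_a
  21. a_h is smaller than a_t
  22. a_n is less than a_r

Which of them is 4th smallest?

a_s

Piecing the relations together gives one ordering: a_i < a_n < a_c < a_s < a_r < a_e < a_h < a_a < a_t < a_b < a_p < a_m.
Counting 4 from the smallest end gives a_s.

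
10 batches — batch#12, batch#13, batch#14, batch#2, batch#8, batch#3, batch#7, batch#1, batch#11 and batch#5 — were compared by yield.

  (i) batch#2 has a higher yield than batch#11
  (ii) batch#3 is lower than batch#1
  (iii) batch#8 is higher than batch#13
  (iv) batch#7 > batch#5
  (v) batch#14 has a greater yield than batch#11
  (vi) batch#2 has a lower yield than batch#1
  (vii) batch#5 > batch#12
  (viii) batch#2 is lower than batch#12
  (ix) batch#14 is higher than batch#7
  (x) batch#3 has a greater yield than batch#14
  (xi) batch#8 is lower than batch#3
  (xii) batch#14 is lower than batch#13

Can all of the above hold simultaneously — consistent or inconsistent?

consistent

The single ordering batch#11 < batch#2 < batch#12 < batch#5 < batch#7 < batch#14 < batch#13 < batch#8 < batch#3 < batch#1 satisfies every listed relation, so no contradiction arises.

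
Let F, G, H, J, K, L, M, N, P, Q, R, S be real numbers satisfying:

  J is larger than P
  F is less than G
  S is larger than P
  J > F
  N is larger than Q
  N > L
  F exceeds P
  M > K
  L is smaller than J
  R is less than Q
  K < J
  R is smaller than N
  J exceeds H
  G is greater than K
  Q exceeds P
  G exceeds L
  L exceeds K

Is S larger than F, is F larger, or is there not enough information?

Following every chain through F: above F we get G, J; below F we get P.
S is not reached, and no chain runs the other way from S to F.
So the given relations leave the order of F and S undetermined.

undetermined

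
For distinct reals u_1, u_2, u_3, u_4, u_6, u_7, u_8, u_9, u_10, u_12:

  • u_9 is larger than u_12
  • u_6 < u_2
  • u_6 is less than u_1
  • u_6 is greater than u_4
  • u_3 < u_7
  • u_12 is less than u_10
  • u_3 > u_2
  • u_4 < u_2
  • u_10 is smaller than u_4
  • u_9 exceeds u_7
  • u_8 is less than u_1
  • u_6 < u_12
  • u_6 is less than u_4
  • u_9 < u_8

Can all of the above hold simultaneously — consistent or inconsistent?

We have u_4 < u_6 stated directly, yet also u_6 < u_12 < u_10 < u_4 by chaining the others — so u_6 < u_4. Contradiction.

inconsistent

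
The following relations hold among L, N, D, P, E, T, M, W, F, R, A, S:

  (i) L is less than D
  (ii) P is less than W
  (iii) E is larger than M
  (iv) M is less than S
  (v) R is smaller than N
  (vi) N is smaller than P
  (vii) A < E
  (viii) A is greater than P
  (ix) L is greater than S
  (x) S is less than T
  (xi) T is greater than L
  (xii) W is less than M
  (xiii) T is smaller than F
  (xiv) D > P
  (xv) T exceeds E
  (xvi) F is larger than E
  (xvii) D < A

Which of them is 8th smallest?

Piecing the relations together gives one ordering: R < N < P < W < M < S < L < D < A < E < T < F.
Counting 8 from the smallest end gives D.

D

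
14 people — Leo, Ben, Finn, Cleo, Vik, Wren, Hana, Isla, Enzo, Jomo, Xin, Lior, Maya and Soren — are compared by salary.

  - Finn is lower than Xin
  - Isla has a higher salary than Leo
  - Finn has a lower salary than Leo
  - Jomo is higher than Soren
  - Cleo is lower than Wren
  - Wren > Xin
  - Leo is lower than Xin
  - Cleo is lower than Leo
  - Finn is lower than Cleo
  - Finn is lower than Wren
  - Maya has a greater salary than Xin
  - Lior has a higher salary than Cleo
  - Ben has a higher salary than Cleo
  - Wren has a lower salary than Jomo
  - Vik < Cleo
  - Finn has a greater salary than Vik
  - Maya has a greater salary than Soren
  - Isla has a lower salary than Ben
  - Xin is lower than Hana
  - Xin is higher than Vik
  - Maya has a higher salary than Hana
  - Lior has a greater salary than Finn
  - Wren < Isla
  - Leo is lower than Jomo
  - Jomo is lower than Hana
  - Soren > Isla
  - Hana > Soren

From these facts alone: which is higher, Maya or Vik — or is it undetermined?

Maya

The relevant relations are Vik < Finn; Finn < Cleo; Cleo < Leo; Leo < Xin; Xin < Wren; Wren < Isla; Isla < Soren; Soren < Jomo; Jomo < Hana; Hana < Maya.
Together: Vik < Finn < Cleo < Leo < Xin < Wren < Isla < Soren < Jomo < Hana < Maya.
So Maya is higher.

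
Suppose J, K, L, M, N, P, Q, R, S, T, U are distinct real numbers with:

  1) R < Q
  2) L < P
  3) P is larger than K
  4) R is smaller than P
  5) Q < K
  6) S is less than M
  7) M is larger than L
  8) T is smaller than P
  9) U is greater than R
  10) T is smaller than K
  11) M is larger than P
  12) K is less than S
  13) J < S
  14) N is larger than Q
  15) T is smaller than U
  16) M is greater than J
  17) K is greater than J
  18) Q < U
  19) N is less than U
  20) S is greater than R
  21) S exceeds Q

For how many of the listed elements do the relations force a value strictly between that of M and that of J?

Chaining upward from J reaches: K, P, S.
Chaining downward from M reaches: L, R, Q, T, K, P, S.
Strictly between J and M are those in both lists: K, P, S — 3 elements.

3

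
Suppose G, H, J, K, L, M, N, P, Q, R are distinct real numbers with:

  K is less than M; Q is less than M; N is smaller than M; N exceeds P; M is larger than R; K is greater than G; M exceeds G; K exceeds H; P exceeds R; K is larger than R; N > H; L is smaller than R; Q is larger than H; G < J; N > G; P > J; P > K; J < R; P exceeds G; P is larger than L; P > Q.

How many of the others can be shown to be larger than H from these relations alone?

The elements the relations force above H are Q, K, P, N, M — no chain reaches any other.
That is 5.

5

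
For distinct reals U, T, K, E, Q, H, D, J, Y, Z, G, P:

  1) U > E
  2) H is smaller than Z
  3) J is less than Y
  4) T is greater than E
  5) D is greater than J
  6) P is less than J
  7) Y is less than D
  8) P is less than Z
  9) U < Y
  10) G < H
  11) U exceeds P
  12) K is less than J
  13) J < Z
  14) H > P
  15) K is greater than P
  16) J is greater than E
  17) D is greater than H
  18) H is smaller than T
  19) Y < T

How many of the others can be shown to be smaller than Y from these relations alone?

5

The elements the relations force below Y are E, P, K, J, U — no chain reaches any other.
That is 5.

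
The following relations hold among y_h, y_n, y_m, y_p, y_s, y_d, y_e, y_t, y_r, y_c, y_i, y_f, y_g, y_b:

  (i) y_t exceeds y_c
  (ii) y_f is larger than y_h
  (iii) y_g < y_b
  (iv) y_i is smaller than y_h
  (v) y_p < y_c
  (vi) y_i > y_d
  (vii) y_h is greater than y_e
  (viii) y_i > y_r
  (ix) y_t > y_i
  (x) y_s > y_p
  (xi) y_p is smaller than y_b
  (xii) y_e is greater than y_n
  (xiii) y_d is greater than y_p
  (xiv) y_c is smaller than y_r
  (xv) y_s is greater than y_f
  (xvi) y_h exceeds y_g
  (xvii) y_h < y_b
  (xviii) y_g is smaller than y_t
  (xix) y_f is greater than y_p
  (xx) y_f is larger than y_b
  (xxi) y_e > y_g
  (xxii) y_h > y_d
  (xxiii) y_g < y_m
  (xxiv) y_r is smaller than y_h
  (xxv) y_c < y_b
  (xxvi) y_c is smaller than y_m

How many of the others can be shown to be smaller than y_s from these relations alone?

Directly below y_s: y_p, y_f.
One step further: y_h, y_b (4 so far).
One step further: y_c, y_d, y_g, y_r, y_e, y_i (10 so far).
One step further: y_n (11 so far).
No other element is forced below y_s by the given relations, so the count is 11.

11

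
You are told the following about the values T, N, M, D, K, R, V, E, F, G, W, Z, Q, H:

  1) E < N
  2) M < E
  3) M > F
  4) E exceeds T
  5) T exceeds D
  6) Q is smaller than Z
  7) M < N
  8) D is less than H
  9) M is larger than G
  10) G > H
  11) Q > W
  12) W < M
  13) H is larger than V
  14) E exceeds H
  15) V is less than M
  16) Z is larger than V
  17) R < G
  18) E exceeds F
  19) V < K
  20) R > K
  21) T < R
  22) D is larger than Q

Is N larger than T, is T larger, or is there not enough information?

N

Chaining the given relations: T < R < G < M < E < N.
So N is larger.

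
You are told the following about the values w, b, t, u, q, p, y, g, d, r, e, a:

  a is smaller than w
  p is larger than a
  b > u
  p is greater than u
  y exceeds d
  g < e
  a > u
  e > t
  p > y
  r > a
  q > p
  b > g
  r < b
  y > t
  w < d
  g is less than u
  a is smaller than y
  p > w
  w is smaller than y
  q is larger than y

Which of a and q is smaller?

The relevant relations are a < w; w < d; d < y; y < p; p < q.
Chaining these gives a < w < d < y < p < q.
So a < q; a is the smaller of the two.

a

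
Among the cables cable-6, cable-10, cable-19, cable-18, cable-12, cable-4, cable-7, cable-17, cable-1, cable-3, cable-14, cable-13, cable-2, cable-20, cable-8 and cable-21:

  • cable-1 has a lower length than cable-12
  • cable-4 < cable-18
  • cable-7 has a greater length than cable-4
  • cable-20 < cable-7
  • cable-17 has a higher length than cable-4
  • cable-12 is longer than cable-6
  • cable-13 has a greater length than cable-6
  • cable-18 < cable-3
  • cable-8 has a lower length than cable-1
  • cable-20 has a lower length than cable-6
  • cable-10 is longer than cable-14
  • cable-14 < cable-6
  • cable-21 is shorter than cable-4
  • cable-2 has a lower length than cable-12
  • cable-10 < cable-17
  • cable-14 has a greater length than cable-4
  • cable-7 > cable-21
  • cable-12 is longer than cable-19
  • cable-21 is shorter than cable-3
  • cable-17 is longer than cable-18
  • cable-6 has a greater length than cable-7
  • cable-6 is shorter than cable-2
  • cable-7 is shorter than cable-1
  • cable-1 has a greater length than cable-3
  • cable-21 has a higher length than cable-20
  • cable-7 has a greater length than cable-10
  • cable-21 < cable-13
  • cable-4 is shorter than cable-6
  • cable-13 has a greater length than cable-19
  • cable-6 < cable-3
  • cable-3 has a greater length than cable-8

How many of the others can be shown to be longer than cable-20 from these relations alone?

From cable-20 the given relations immediately reach cable-21, cable-7, cable-6.
From those, cable-4, cable-3, cable-1, cable-13, cable-2, cable-12 — 9 in total.
From those, cable-18, cable-14, cable-17 — 12 in total.
From those, cable-10 — 13 in total.
Nothing else is reachable above cable-20; 13 in all.

13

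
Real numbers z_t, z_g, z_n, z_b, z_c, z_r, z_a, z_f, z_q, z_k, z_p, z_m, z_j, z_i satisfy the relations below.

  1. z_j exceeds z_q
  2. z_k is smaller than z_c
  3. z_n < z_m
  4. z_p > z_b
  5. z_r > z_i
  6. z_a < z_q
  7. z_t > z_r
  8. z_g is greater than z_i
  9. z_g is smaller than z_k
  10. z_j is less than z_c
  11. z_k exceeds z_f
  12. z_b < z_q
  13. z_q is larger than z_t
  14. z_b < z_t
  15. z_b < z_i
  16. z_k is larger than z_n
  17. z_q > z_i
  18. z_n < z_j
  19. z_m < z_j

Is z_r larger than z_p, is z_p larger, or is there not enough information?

undetermined

Following every chain through z_p: below z_p we get z_b.
z_r is not reached, and no chain runs the other way from z_r to z_p.
So the given relations leave the order of z_p and z_r undetermined.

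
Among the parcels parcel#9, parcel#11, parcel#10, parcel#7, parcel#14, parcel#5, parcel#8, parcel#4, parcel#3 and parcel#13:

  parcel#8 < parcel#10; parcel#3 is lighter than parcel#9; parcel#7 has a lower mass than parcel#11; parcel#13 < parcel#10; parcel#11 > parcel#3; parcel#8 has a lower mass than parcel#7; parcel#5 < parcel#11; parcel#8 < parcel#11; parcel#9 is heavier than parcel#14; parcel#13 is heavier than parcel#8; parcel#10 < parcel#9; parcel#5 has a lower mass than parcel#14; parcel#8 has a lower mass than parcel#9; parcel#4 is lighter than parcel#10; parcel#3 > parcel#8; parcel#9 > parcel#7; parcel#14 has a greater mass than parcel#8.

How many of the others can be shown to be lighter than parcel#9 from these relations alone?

8

From parcel#9 the given relations immediately reach parcel#8, parcel#7, parcel#3, parcel#14, parcel#10.
From those, parcel#4, parcel#5, parcel#13 — 8 in total.
Nothing else is reachable below parcel#9; 8 in all.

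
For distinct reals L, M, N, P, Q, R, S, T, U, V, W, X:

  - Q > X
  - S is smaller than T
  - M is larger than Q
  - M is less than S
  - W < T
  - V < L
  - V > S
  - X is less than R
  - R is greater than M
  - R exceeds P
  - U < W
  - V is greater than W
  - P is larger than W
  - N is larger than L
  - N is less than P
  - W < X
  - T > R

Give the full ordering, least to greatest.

Each adjacent pair is fixed by a given relation: U < W; W < X; X < Q; Q < M; M < S; S < V; V < L; L < N; N < P; P < R; R < T. Chaining them end to end gives the full order.

U < W < X < Q < M < S < V < L < N < P < R < T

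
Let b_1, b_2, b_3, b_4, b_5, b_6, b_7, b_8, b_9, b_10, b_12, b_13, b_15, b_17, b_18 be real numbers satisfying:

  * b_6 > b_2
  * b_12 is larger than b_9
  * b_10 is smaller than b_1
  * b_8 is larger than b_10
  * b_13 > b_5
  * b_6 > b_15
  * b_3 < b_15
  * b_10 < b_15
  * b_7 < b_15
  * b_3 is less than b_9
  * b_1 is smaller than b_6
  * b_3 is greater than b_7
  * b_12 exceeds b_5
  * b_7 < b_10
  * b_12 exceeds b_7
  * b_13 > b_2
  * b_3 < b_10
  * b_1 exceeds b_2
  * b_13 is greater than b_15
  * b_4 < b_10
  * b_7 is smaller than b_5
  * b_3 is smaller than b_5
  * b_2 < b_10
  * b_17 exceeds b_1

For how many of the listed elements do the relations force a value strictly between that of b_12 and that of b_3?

The relations place b_3 below b_12. An element lies strictly between them when it is forced above b_3 and also forced below b_12.
Above b_3: {b_10, b_1, b_15, b_6, b_5, b_9, b_13, b_17, b_8}. Below b_12: {b_7, b_5, b_9}.
Intersection: {b_5, b_9} — 2.

2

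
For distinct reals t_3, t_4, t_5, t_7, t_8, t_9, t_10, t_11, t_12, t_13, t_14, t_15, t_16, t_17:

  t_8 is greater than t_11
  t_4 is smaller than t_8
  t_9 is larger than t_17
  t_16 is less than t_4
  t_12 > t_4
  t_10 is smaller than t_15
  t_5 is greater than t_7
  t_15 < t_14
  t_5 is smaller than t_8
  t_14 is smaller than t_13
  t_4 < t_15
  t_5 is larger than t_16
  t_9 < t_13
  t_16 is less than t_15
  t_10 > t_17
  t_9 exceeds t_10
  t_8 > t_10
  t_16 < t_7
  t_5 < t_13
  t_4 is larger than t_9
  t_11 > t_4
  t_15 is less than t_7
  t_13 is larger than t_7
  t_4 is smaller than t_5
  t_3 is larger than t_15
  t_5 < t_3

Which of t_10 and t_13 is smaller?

t_10

Chaining the given relations: t_10 < t_9 < t_4 < t_15 < t_7 < t_13.
So t_10 < t_13; t_10 is the smaller of the two.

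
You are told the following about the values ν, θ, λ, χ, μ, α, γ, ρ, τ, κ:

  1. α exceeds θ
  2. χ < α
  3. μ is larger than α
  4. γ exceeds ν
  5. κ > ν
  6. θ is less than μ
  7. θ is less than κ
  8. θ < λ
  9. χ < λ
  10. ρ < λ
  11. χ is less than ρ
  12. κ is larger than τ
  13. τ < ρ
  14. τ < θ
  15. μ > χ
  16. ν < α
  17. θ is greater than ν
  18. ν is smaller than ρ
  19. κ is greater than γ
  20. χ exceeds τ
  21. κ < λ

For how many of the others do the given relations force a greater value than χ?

4

Directly above χ: α, ρ, μ, λ.
Nothing else is reachable above χ; 4 in all.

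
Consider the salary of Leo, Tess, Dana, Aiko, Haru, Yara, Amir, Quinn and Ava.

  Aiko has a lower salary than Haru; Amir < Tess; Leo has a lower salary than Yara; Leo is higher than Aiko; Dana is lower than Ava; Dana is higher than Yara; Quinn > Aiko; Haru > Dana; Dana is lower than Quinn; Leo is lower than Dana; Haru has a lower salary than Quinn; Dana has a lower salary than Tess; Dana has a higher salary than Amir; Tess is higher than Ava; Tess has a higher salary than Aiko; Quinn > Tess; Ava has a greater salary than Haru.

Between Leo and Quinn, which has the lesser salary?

Leo

Leo < Yara and Yara < Dana give Leo < Dana.
With Dana < Haru: Leo < Yara < Dana < Haru.
Then Haru < Ava extends the chain to Ava.
Then Ava < Tess extends the chain to Tess.
With Tess < Quinn: Leo < Yara < Dana < Haru < Ava < Tess < Quinn.
So Leo < Quinn; Leo is the lower of the two.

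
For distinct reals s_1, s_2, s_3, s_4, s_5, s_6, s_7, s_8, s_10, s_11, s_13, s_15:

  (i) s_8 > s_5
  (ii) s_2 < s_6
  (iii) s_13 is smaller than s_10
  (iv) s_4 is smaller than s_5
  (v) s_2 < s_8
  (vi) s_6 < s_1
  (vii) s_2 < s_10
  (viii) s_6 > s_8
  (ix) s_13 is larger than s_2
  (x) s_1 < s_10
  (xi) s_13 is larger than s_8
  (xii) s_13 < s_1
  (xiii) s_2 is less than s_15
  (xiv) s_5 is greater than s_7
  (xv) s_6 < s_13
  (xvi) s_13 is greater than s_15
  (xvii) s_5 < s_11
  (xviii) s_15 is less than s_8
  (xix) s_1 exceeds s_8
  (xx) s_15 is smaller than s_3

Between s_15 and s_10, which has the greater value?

The relevant relations are s_15 < s_8; s_8 < s_6; s_6 < s_13; s_13 < s_1; s_1 < s_10.
Chaining these gives s_15 < s_8 < s_6 < s_13 < s_1 < s_10.
So s_15 < s_10; s_10 is the larger of the two.

s_10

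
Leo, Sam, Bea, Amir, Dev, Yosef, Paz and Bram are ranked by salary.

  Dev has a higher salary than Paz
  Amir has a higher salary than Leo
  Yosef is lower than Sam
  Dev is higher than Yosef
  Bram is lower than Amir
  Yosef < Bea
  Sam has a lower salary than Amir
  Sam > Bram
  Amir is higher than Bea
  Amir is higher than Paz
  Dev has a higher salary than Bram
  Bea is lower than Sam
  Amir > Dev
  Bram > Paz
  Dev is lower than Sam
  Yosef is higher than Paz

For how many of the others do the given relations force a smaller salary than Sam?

5

From Sam the given relations immediately reach Yosef, Bea, Bram, Dev.
From those, Paz — 5 in total.
No other element is forced below Sam by the given relations, so the count is 5.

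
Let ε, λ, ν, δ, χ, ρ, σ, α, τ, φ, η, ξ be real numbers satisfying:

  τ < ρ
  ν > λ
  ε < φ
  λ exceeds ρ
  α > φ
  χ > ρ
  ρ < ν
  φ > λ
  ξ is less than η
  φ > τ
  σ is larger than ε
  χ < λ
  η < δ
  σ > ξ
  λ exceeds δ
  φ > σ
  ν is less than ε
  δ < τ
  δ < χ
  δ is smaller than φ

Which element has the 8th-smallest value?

Piecing the relations together gives one ordering: ξ < η < δ < τ < ρ < χ < λ < ν < ε < σ < φ < α.
Counting 8 from the smallest end gives ν.

ν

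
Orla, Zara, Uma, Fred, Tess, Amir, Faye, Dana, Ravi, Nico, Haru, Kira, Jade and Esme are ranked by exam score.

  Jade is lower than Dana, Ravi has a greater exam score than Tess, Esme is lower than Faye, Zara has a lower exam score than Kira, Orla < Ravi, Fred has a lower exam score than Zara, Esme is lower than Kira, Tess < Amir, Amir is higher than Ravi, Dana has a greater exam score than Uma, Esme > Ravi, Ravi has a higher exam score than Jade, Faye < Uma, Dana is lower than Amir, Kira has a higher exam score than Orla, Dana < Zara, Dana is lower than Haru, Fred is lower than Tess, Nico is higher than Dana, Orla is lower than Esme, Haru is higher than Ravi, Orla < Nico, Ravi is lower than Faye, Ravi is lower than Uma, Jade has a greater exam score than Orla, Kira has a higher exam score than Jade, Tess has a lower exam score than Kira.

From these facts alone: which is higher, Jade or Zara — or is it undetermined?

Zara

Jade < Ravi and Ravi < Esme give Jade < Esme.
With Esme < Faye: Jade < Ravi < Esme < Faye.
Then Faye < Uma extends the chain to Uma.
With Uma < Dana: Jade < Ravi < Esme < Faye < Uma < Dana.
Then Dana < Zara extends the chain to Zara.
So Zara is higher.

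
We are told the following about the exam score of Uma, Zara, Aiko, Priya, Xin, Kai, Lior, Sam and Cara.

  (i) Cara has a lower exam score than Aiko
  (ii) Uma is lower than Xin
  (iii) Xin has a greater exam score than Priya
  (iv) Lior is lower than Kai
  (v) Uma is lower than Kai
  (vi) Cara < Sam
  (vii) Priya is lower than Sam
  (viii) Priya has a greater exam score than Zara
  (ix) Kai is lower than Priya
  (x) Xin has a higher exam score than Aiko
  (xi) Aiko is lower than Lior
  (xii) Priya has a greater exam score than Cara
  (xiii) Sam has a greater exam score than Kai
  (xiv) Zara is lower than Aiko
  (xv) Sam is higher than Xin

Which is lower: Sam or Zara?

Following the relations from Zara: Zara < Aiko < Lior < Kai < Priya < Xin < Sam.
So Zara < Sam; Zara is the lower of the two.

Zara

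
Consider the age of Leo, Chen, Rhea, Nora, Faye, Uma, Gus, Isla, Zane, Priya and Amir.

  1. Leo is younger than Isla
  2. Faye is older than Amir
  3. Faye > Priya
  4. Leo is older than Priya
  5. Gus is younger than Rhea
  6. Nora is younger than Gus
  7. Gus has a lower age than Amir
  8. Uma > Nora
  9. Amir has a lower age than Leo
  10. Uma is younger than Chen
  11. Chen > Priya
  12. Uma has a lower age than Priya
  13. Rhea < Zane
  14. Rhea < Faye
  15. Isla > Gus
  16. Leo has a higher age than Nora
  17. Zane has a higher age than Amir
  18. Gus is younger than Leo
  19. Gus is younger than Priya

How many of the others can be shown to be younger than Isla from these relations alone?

6

From Isla the given relations immediately reach Gus, Leo.
From those, Nora, Priya, Amir — 5 in total.
From those, Uma — 6 in total.
No other element is forced below Isla by the given relations, so the count is 6.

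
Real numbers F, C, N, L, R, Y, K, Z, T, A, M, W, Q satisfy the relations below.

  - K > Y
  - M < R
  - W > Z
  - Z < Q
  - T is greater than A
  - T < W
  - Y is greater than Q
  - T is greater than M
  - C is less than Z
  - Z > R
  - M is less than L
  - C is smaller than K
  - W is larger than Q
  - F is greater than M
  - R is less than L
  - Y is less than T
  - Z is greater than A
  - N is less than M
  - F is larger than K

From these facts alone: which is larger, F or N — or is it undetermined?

N < M and M < R give N < R.
With R < Z: N < M < R < Z.
Then Z < Q extends the chain to Q.
With Q < Y: N < M < R < Z < Q < Y.
Then Y < K extends the chain to K.
Then K < F extends the chain to F.
So F is larger.

F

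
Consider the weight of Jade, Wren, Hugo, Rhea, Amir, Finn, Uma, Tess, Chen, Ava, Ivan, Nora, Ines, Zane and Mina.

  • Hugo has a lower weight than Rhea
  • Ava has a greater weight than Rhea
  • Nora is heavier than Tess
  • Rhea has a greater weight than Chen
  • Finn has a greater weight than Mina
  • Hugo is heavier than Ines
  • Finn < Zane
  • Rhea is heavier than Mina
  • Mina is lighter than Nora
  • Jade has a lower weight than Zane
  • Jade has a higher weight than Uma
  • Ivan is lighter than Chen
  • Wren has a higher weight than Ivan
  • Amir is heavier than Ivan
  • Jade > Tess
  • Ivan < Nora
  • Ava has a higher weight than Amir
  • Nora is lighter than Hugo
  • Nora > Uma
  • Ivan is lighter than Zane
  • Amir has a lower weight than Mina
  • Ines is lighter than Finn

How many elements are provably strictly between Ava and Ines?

2

Chaining upward from Ines reaches: Hugo, Rhea, Finn, Zane.
Chaining downward from Ava reaches: Tess, Uma, Ivan, Amir, Mina, Chen, Nora, Hugo, Rhea.
Strictly between Ines and Ava are those in both lists: Hugo, Rhea — 2 elements.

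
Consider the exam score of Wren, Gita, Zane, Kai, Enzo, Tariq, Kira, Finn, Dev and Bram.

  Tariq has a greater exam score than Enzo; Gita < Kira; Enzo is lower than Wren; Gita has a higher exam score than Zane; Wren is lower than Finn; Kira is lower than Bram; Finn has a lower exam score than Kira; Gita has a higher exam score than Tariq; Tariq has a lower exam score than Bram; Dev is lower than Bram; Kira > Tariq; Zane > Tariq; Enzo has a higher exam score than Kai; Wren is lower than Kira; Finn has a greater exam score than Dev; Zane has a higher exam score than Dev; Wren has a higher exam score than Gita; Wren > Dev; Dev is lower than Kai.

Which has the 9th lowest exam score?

Kira

The consecutive relations fix a unique order: Dev < Kai < Enzo < Tariq < Zane < Gita < Wren < Finn < Kira < Bram.
The 9th smallest is Kira.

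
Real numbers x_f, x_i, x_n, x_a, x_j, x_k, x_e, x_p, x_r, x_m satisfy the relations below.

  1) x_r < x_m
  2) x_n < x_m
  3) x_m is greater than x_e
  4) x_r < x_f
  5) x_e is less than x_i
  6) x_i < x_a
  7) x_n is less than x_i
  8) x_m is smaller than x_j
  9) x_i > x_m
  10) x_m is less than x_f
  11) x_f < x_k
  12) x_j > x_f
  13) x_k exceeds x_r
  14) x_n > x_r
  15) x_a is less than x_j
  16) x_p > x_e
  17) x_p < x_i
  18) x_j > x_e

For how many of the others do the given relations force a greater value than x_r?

7

Directly above x_r: x_n, x_m, x_f, x_k.
One step further: x_i, x_j (6 so far).
One step further: x_a (7 so far).
Nothing else is reachable above x_r; 7 in all.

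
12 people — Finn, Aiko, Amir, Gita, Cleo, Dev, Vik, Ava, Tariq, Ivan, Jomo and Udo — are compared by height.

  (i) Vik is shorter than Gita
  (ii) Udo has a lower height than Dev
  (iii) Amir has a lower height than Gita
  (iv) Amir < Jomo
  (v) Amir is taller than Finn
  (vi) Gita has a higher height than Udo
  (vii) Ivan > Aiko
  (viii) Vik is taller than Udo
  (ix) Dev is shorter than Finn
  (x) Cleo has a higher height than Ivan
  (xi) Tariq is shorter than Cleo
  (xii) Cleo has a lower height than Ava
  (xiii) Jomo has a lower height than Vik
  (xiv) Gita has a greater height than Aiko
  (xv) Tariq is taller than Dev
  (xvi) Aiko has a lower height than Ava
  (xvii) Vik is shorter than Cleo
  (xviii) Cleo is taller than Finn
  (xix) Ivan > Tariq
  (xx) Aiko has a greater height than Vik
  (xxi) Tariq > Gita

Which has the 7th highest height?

Vik

Piecing the relations together gives one ordering: Udo < Dev < Finn < Amir < Jomo < Vik < Aiko < Gita < Tariq < Ivan < Cleo < Ava.
Counting 7 from the largest end gives Vik.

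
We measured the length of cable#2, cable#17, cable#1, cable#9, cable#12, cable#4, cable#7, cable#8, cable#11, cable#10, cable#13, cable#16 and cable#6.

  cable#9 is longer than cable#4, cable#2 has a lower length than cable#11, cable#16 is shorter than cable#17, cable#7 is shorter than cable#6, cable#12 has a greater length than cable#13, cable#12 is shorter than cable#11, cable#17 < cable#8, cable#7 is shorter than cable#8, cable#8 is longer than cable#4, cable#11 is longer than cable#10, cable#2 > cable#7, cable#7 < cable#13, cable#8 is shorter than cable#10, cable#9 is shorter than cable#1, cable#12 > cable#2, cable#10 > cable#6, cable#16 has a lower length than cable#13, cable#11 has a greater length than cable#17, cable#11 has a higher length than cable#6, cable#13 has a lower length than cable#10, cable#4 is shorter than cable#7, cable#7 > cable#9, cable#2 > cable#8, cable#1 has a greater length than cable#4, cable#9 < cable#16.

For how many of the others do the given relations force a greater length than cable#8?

4

The elements the relations force above cable#8 are cable#2, cable#10, cable#12, cable#11 — no chain reaches any other.
That is 4.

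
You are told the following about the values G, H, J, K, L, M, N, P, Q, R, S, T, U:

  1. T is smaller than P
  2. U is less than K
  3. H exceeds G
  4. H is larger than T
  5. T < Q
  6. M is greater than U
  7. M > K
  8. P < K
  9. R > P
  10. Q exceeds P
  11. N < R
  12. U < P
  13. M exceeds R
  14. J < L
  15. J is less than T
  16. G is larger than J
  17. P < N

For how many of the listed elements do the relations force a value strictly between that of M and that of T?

4

The relations place T below M. An element lies strictly between them when it is forced above T and also forced below M.
Above T: {P, K, N, R, H, Q}. Below M: {J, U, P, K, N, R}.
Intersection: {P, K, N, R} — 4.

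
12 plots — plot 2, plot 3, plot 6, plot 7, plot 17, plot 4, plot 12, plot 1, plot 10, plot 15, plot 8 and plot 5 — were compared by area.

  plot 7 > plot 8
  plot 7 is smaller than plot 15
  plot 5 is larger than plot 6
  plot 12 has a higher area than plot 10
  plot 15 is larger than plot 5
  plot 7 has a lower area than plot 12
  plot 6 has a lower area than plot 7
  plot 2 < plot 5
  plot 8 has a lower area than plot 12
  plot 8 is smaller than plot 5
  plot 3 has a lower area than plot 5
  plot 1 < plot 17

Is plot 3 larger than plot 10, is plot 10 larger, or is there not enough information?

undetermined

Following every chain through plot 10: above plot 10 we get plot 12.
plot 3 is not reached, and no chain runs the other way from plot 3 to plot 10.
So the given relations leave the order of plot 10 and plot 3 undetermined.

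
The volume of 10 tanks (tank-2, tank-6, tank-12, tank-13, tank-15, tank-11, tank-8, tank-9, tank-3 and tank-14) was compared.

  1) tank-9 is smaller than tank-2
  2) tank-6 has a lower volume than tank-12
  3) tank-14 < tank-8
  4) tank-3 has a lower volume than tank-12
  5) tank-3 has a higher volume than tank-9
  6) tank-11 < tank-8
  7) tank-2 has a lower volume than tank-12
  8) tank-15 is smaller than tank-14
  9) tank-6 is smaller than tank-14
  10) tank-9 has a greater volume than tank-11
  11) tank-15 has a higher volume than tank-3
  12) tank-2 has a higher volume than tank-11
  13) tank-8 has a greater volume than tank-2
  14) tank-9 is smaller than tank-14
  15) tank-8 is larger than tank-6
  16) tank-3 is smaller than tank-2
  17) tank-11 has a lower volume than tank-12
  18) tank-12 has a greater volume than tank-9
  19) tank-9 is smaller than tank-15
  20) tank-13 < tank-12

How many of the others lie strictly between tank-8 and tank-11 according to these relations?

Chaining upward from tank-11 reaches: tank-9, tank-3, tank-15, tank-14, tank-2, tank-12.
Chaining downward from tank-8 reaches: tank-9, tank-6, tank-3, tank-15, tank-14, tank-2.
Strictly between tank-11 and tank-8 are those in both lists: tank-9, tank-3, tank-15, tank-14, tank-2 — 5 elements.

5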